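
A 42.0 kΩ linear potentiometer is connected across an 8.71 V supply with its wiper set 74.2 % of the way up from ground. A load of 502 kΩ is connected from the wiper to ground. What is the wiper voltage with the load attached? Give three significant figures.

V ≈ 6.36 V

The wiper splits the pot into (1−α)R = 10.84 kΩ above and αR = 31.16 kΩ below.
Lower section ‖ load = 29.34 kΩ.
V_wiper = 8.71 × 29.34/(10.84 + 29.34) = 6.36 V.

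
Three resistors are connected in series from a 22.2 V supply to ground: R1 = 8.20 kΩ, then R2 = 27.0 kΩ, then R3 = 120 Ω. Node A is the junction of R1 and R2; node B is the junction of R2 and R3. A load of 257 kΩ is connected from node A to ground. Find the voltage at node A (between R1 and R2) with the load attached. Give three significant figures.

V ≈ 16.6 V

Below node A the series string R2+R3 = 27120 Ω sits in parallel with the 257000 Ω load: 24530 Ω.
V_A = 22.2 × 24530/(8200 + 24530) = 16.6 V.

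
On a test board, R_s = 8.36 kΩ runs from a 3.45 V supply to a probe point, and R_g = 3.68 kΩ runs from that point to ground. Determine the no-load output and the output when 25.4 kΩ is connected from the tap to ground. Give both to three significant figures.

Unloaded: 1.05 V; loaded: 0.958 V

Open-circuit: V = 3.45 × 3.68/(8.36 + 3.68) = 1.05 V.
With the load, R_g becomes R_g‖R_L = 3.214 kΩ, so V = 3.45 × 3.214/11.57 = 0.958 V.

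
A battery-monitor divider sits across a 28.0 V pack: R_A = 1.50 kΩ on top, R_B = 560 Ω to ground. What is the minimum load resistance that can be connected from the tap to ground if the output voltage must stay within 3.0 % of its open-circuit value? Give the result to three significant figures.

Output resistance R_th = R_A‖R_B = (1500 × 560)/2060 = 407.8 Ω.
The fractional drop is R_th/(R_th + R_L); requiring this ≤ 0.0300 gives R_L ≥ R_th(1/0.0300 − 1) = 407.8 × 32.33 = 13.2 kΩ.

R_L(min) ≈ 13.2 kΩ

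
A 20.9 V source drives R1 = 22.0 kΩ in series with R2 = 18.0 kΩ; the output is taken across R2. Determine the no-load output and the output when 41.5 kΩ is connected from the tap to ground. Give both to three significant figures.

Unloaded: 9.40 V; loaded: 7.59 V

Open-circuit: V = 20.9 × 18.0/(22.0 + 18.0) = 9.40 V.
With the load, R2 becomes R2‖R_L = 12.55 kΩ, so V = 20.9 × 12.55/34.55 = 7.59 V.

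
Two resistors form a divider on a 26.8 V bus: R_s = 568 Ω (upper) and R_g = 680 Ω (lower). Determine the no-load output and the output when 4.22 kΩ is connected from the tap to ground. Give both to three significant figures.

Unloaded: 14.6 V; loaded: 13.6 V

Open-circuit: V = 26.8 × 680/(568 + 680) = 14.6 V.
With the load, R_g becomes R_g‖R_L = 585.6 Ω, so V = 26.8 × 585.6/1154 = 13.6 V.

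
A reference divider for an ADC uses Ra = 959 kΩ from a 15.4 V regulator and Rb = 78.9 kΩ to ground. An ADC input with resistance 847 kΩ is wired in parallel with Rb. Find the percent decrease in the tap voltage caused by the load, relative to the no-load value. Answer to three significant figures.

7.92 %

The divider's output (Thévenin) resistance is Ra‖Rb = 72.90 kΩ.
Fractional drop under load = R_th/(R_th + R_L) = 72.90 / (72.90 + 847) = 0.07925.
So the output falls by 7.92 %.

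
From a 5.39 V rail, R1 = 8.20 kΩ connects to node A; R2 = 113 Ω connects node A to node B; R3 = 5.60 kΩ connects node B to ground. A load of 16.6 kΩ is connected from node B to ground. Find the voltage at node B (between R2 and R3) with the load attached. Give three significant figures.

V ≈ 1.81 V

At node B, R3 is in parallel with the load: R3‖R_L = 4187 Ω.
Below node A the resistance is R2 + (R3‖R_L) = 4300 Ω, so V_A = 5.39 × 4300/12500 = 1.854 V.
Then V_B = V_A × (R3‖R_L)/(R2 + R3‖R_L) = 1.854 × 4187/4300 = 1.81 V.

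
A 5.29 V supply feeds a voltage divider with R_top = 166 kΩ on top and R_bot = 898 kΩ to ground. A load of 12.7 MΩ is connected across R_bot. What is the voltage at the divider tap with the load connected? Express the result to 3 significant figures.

The load sits in parallel with R_bot: R_bot‖R_L = (898 × 12700) / (898 + 12700) = 838.7 kΩ.
V_out = 5.29 × 838.7 / (166 + 838.7) = 5.29 × 838.7/1005 = 4.42 V.

V_out ≈ 4.42 V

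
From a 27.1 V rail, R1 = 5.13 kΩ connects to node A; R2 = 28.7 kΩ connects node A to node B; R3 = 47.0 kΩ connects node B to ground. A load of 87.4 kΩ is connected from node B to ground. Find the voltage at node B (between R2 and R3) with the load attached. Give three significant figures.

V ≈ 12.9 V

At node B, R3 is in parallel with the load: R3‖R_L = 30.56 kΩ.
Below node A the resistance is R2 + (R3‖R_L) = 59.26 kΩ, so V_A = 27.1 × 59.26/64.39 = 24.94 V.
Then V_B = V_A × (R3‖R_L)/(R2 + R3‖R_L) = 24.94 × 30.56/59.26 = 12.9 V.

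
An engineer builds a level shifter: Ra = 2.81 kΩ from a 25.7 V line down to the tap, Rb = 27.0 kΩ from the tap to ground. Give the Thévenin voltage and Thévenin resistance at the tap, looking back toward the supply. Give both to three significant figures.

V_th is the open-circuit tap voltage: 25.7 × 27.0/(2.81 + 27.0) = 23.3 V.
With the supply zeroed, Ra and Rb appear in parallel from the tap: R_th = Ra‖Rb = (2.81 × 27.0)/29.81 = 2.55 kΩ.

V_th = 23.3 V, R_th = 2.55 kΩ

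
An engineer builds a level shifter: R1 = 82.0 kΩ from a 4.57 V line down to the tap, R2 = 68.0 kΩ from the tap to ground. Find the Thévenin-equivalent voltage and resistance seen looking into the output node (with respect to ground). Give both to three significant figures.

V_th is the open-circuit tap voltage: 4.57 × 68.0/(82.0 + 68.0) = 2.07 V.
With the supply zeroed, R1 and R2 appear in parallel from the tap: R_th = R1‖R2 = (82.0 × 68.0)/150.0 = 37.2 kΩ.

V_th = 2.07 V, R_th = 37.2 kΩ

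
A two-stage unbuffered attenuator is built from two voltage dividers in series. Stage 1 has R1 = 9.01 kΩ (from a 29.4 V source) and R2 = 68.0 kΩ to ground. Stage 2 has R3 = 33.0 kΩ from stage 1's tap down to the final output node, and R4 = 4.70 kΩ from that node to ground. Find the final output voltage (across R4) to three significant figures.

V_out ≈ 2.67 V

Stage 2 presents R3+R4 = 37.70 kΩ as a load on stage 1's tap.
Stage 1's lower leg becomes R2‖(R3+R4) = 24.25 kΩ, so V_mid = 29.4 × 24.25/33.26 = 21.44 V.
Stage 2 is itself unloaded: V_out = V_mid × R4/(R3+R4) = 21.44 × 4.70/37.70 = 2.67 V.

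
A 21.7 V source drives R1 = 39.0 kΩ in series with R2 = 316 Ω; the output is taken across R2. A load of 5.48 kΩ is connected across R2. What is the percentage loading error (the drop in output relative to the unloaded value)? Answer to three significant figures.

5.41 %

The divider's output (Thévenin) resistance is R1‖R2 = 313.5 Ω.
Fractional drop under load = R_th/(R_th + R_L) = 313.5 / (313.5 + 5480) = 0.05411.
So the output falls by 5.41 %.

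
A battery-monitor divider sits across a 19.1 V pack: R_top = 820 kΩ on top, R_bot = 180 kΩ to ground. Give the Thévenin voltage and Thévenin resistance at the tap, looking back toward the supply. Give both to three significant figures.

V_th is the open-circuit tap voltage: 19.1 × 180/(820 + 180) = 3.44 V.
With the supply zeroed, R_top and R_bot appear in parallel from the tap: R_th = R_top‖R_bot = (820 × 180)/1000 = 148 kΩ.

V_th = 3.44 V, R_th = 148 kΩ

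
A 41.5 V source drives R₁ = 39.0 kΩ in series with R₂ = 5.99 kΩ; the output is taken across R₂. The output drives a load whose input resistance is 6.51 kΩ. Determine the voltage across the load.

The load sits in parallel with R₂: R₂‖R_L = (5.99 × 6.51) / (5.99 + 6.51) = 3.120 kΩ.
V_out = 41.5 × 3.120 / (39.0 + 3.120) = 41.5 × 3.120/42.12 = 3.07 V.

V_out ≈ 3.07 V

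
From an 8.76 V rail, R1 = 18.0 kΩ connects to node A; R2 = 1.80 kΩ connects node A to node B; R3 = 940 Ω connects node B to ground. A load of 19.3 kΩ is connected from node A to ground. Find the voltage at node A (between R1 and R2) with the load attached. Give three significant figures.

V ≈ 1.03 V

Below node A the series string R2+R3 = 2740 Ω sits in parallel with the 19300 Ω load: 2399 Ω.
V_A = 8.76 × 2399/(18000 + 2399) = 1.03 V.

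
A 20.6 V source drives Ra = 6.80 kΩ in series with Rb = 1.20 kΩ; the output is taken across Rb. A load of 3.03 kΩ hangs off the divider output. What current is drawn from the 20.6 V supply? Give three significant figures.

Rb‖R_L = 0.8596 kΩ, so the source sees Ra + Rb‖R_L = 7.660 kΩ.
I = 20.6 V / 7.660 kΩ = 2.69 mA.

I ≈ 2.69 mA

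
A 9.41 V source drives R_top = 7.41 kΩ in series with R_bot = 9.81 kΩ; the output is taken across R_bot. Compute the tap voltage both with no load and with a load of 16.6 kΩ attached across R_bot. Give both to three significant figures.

Open-circuit: V = 9.41 × 9.81/(7.41 + 9.81) = 5.36 V.
With the load, R_bot becomes R_bot‖R_L = 6.166 kΩ, so V = 9.41 × 6.166/13.58 = 4.27 V.

Unloaded: 5.36 V; loaded: 4.27 V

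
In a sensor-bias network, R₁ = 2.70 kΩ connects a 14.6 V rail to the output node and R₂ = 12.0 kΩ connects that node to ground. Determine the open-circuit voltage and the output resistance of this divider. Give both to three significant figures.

V_th is the open-circuit tap voltage: 14.6 × 12.0/(2.70 + 12.0) = 11.9 V.
With the supply zeroed, R₁ and R₂ appear in parallel from the tap: R_th = R₁‖R₂ = (2.70 × 12.0)/14.70 = 2.20 kΩ.

V_th = 11.9 V, R_th = 2.20 kΩ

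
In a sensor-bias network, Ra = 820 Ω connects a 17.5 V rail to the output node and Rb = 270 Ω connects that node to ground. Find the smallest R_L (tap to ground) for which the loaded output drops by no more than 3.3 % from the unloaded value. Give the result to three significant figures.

R_L(min) ≈ 5.95 kΩ

Output resistance R_th = Ra‖Rb = (820 × 270)/1090 = 203.1 Ω.
The fractional drop is R_th/(R_th + R_L); requiring this ≤ 0.0330 gives R_L ≥ R_th(1/0.0330 − 1) = 203.1 × 29.30 = 5.95 kΩ.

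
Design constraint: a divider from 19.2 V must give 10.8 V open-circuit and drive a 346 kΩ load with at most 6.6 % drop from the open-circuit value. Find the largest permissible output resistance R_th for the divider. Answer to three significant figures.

R_th ≤ 24.4 kΩ

Loading drop = R_th/(R_th + R_L) ≤ 0.0660, so R_th ≤ R_L · ε/(1−ε) = 346 kΩ × 0.0660/0.9340 = 24.4 kΩ.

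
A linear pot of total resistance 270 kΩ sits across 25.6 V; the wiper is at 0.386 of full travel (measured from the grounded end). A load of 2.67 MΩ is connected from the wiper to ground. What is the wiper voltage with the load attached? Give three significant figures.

V ≈ 9.65 V

The wiper splits the pot into (1−α)R = 165.8 kΩ above and αR = 104.2 kΩ below.
Lower section ‖ load = 100.3 kΩ.
V_wiper = 25.6 × 100.3/(165.8 + 100.3) = 9.65 V.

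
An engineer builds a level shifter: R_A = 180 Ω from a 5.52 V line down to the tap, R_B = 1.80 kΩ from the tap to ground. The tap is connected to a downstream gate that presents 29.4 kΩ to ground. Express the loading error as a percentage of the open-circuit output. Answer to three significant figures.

0.554 %

The divider's output (Thévenin) resistance is R_A‖R_B = 163.6 Ω.
Fractional drop under load = R_th/(R_th + R_L) = 163.6 / (163.6 + 29400) = 0.005535.
So the output falls by 0.554 %.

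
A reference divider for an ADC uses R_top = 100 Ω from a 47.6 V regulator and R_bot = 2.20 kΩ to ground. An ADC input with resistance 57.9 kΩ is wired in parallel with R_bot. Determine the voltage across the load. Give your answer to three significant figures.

V_out ≈ 45.5 V

The load sits in parallel with R_bot: R_bot‖R_L = (2200 × 57900) / (2200 + 57900) = 2119 Ω.
V_out = 47.6 × 2119 / (100 + 2119) = 47.6 × 2119/2219 = 45.5 V.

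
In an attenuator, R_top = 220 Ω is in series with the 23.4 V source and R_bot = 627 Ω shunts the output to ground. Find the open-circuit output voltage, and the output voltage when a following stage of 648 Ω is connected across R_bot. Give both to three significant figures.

Open-circuit: V = 23.4 × 627/(220 + 627) = 17.3 V.
With the load, R_bot becomes R_bot‖R_L = 318.7 Ω, so V = 23.4 × 318.7/538.7 = 13.8 V.

Unloaded: 17.3 V; loaded: 13.8 V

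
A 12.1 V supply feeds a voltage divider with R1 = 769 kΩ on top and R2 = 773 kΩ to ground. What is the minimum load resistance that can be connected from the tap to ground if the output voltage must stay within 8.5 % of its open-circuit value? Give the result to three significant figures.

Output resistance R_th = R1‖R2 = (769 × 773)/1542 = 385.5 kΩ.
The fractional drop is R_th/(R_th + R_L); requiring this ≤ 0.0850 gives R_L ≥ R_th(1/0.0850 − 1) = 385.5 × 10.76 = 4.15 MΩ.

R_L(min) ≈ 4.15 MΩ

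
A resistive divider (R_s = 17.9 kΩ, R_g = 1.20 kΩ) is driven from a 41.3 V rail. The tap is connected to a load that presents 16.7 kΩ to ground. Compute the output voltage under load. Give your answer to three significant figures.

The load sits in parallel with R_g: R_g‖R_L = (1.20 × 16.7) / (1.20 + 16.7) = 1.120 kΩ.
V_out = 41.3 × 1.120 / (17.9 + 1.120) = 41.3 × 1.120/19.02 = 2.43 V.

V_out ≈ 2.43 V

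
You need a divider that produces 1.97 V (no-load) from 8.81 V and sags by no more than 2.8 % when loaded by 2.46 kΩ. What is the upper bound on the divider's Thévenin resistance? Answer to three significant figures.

Loading drop = R_th/(R_th + R_L) ≤ 0.0280, so R_th ≤ R_L · ε/(1−ε) = 2.46 kΩ × 0.0280/0.9720 = 70.9 Ω.
(Any R1, R2 with R2/(R1+R2) = 0.224 and R1‖R2 ≤ 70.9 Ω will meet the spec.)

R_th ≤ 70.9 Ω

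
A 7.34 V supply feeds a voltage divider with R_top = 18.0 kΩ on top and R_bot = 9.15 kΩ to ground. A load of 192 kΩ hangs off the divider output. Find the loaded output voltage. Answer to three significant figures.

The load sits in parallel with R_bot: R_bot‖R_L = (9.15 × 192) / (9.15 + 192) = 8.734 kΩ.
V_out = 7.34 × 8.734 / (18.0 + 8.734) = 7.34 × 8.734/26.73 = 2.40 V.
(Unloaded it would have been 2.47 V.)

V_out ≈ 2.40 V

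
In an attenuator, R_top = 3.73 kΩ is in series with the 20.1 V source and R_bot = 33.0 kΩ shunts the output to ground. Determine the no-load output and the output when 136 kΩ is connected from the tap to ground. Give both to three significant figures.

Unloaded: 18.1 V; loaded: 17.6 V

Open-circuit: V = 20.1 × 33.0/(3.73 + 33.0) = 18.1 V.
With the load, R_bot becomes R_bot‖R_L = 26.56 kΩ, so V = 20.1 × 26.56/30.29 = 17.6 V.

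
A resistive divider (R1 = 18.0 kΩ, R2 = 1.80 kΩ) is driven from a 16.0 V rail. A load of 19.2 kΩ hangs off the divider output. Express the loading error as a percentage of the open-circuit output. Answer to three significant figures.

The divider's output (Thévenin) resistance is R1‖R2 = 1.636 kΩ.
Fractional drop under load = R_th/(R_th + R_L) = 1.636 / (1.636 + 19.2) = 0.07853.
So the output falls by 7.85 %.

7.85 %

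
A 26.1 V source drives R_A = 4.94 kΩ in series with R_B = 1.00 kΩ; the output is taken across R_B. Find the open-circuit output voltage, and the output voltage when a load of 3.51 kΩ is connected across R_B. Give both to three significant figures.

Open-circuit: V = 26.1 × 1.00/(4.94 + 1.00) = 4.39 V.
With the load, R_B becomes R_B‖R_L = 0.7783 kΩ, so V = 26.1 × 0.7783/5.718 = 3.55 V.

Unloaded: 4.39 V; loaded: 3.55 V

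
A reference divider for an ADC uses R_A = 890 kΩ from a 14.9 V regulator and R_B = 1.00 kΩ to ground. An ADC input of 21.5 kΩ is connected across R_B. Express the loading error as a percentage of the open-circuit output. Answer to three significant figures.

4.44 %

The divider's output (Thévenin) resistance is R_A‖R_B = 0.9989 kΩ.
Fractional drop under load = R_th/(R_th + R_L) = 0.9989 / (0.9989 + 21.5) = 0.04440.
So the output falls by 4.44 %.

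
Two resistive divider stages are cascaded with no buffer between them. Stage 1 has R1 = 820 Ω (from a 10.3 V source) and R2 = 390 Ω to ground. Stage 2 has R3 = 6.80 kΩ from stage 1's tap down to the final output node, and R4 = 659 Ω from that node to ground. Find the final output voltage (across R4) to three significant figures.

Stage 2 presents R3+R4 = 7459 Ω as a load on stage 1's tap.
Stage 1's lower leg becomes R2‖(R3+R4) = 370.6 Ω, so V_mid = 10.3 × 370.6/1191 = 3.206 V.
Stage 2 is itself unloaded: V_out = V_mid × R4/(R3+R4) = 3.206 × 659/7459 = 0.283 V.

V_out ≈ 0.283 V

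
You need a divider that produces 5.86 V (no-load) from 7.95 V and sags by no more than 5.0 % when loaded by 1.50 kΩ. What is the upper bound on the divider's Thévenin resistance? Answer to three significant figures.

Loading drop = R_th/(R_th + R_L) ≤ 0.0500, so R_th ≤ R_L · ε/(1−ε) = 1.50 kΩ × 0.0500/0.9500 = 78.9 Ω.
(Any R1, R2 with R2/(R1+R2) = 0.737 and R1‖R2 ≤ 78.9 Ω will meet the spec.)

R_th ≤ 78.9 Ω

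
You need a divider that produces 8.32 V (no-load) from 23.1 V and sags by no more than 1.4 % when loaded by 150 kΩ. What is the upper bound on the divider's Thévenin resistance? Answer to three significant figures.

Loading drop = R_th/(R_th + R_L) ≤ 0.0140, so R_th ≤ R_L · ε/(1−ε) = 150 kΩ × 0.0140/0.9860 = 2.13 kΩ.

R_th ≤ 2.13 kΩ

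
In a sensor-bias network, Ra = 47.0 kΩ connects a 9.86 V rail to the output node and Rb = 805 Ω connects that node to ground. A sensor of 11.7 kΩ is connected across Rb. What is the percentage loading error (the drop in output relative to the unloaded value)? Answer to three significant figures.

The divider's output (Thévenin) resistance is Ra‖Rb = 791.4 Ω.
Fractional drop under load = R_th/(R_th + R_L) = 791.4 / (791.4 + 11700) = 0.06336.
So the output falls by 6.34 %.

6.34 %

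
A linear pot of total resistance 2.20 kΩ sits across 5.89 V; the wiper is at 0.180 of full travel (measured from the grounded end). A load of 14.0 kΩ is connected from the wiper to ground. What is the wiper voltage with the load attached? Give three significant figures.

The wiper splits the pot into (1−α)R = 1804 Ω above and αR = 396.0 Ω below.
Lower section ‖ load = 385.1 Ω.
V_wiper = 5.89 × 385.1/(1804 + 385.1) = 1.04 V.

V ≈ 1.04 V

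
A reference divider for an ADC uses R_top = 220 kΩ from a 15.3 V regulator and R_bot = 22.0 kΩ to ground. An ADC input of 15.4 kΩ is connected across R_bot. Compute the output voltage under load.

The load sits in parallel with R_bot: R_bot‖R_L = (22.0 × 15.4) / (22.0 + 15.4) = 9.059 kΩ.
V_out = 15.3 × 9.059 / (220 + 9.059) = 15.3 × 9.059/229.1 = 0.605 V.

V_out ≈ 0.605 V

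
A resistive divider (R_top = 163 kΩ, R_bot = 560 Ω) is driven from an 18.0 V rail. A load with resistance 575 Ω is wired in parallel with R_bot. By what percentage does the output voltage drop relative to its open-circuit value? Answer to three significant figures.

The divider's output (Thévenin) resistance is R_top‖R_bot = 558.1 Ω.
Fractional drop under load = R_th/(R_th + R_L) = 558.1 / (558.1 + 575) = 0.4925.
So the output falls by 49.3 %.

49.3 %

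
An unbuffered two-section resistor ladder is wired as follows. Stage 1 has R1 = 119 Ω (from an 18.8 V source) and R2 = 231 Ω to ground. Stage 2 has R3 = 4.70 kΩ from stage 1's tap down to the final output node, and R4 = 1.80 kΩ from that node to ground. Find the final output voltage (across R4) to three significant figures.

Stage 2 presents R3+R4 = 6500 Ω as a load on stage 1's tap.
Stage 1's lower leg becomes R2‖(R3+R4) = 223.1 Ω, so V_mid = 18.8 × 223.1/342.1 = 12.26 V.
Stage 2 is itself unloaded: V_out = V_mid × R4/(R3+R4) = 12.26 × 1800/6500 = 3.40 V.

V_out ≈ 3.40 V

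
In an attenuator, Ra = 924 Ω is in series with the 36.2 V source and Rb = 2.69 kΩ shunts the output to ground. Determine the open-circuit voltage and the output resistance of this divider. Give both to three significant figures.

V_th is the open-circuit tap voltage: 36.2 × 2690/(924 + 2690) = 26.9 V.
With the supply zeroed, Ra and Rb appear in parallel from the tap: R_th = Ra‖Rb = (924 × 2690)/3614 = 688 Ω.

V_th = 26.9 V, R_th = 688 Ω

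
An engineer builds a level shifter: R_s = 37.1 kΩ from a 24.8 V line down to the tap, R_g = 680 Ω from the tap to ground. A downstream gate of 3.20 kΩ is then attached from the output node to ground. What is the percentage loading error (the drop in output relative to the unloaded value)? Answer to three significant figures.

Unloaded V = 24.8 × 680/37780 = 0.4464 V.
Loaded: R_g‖R_L = 560.8 Ω, giving V = 24.8 × 560.8/37660 = 0.3693 V.
Drop = (0.4464 − 0.3693) / 0.4464 = 17.3 %.

17.3 %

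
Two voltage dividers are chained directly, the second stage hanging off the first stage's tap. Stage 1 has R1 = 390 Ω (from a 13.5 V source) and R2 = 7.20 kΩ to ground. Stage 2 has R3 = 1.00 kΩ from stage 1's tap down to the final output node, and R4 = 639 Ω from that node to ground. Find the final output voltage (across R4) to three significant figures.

V_out ≈ 4.07 V

Stage 2 presents R3+R4 = 1639 Ω as a load on stage 1's tap.
Stage 1's lower leg becomes R2‖(R3+R4) = 1335 Ω, so V_mid = 13.5 × 1335/1725 = 10.45 V.
Stage 2 is itself unloaded: V_out = V_mid × R4/(R3+R4) = 10.45 × 639/1639 = 4.07 V.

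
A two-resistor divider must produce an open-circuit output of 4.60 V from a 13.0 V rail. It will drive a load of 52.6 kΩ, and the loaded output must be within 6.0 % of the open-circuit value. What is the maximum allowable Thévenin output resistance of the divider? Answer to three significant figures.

R_th ≤ 3.36 kΩ

Loading drop = R_th/(R_th + R_L) ≤ 0.0600, so R_th ≤ R_L · ε/(1−ε) = 52.6 kΩ × 0.0600/0.9400 = 3.36 kΩ.
(Any R1, R2 with R2/(R1+R2) = 0.354 and R1‖R2 ≤ 3.36 kΩ will meet the spec.)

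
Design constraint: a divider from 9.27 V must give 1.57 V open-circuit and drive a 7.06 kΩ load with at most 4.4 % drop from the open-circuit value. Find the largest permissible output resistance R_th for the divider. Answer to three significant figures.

Loading drop = R_th/(R_th + R_L) ≤ 0.0440, so R_th ≤ R_L · ε/(1−ε) = 7.06 kΩ × 0.0440/0.9560 = 325 Ω.

R_th ≤ 325 Ω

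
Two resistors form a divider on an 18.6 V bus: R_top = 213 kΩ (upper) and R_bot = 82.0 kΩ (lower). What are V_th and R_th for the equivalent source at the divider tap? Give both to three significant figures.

V_th is the open-circuit tap voltage: 18.6 × 82.0/(213 + 82.0) = 5.17 V.
With the supply zeroed, R_top and R_bot appear in parallel from the tap: R_th = R_top‖R_bot = (213 × 82.0)/295.0 = 59.2 kΩ.

V_th = 5.17 V, R_th = 59.2 kΩ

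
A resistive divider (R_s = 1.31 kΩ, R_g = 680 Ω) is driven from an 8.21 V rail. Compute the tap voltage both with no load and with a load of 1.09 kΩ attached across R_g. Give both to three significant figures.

Unloaded: 2.81 V; loaded: 1.99 V

Open-circuit: V = 8.21 × 680/(1310 + 680) = 2.81 V.
With the load, R_g becomes R_g‖R_L = 418.8 Ω, so V = 8.21 × 418.8/1729 = 1.99 V.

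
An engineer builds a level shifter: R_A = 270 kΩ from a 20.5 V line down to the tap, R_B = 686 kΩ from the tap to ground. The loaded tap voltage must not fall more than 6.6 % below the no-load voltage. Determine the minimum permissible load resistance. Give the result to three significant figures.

Output resistance R_th = R_A‖R_B = (270 × 686)/956.0 = 193.7 kΩ.
The fractional drop is R_th/(R_th + R_L); requiring this ≤ 0.0660 gives R_L ≥ R_th(1/0.0660 − 1) = 193.7 × 14.15 = 2.74 MΩ.

R_L(min) ≈ 2.74 MΩ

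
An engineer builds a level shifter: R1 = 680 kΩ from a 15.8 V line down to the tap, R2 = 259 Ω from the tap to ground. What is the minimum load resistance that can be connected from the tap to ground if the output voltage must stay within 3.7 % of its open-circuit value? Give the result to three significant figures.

Output resistance R_th = R1‖R2 = (680000 × 259)/680300 = 258.9 Ω.
The fractional drop is R_th/(R_th + R_L); requiring this ≤ 0.0370 gives R_L ≥ R_th(1/0.0370 − 1) = 258.9 × 26.03 = 6.74 kΩ.

R_L(min) ≈ 6.74 kΩ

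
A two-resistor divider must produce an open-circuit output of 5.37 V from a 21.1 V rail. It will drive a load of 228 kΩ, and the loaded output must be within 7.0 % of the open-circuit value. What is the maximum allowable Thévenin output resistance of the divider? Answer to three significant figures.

R_th ≤ 17.2 kΩ

Loading drop = R_th/(R_th + R_L) ≤ 0.0700, so R_th ≤ R_L · ε/(1−ε) = 228 kΩ × 0.0700/0.9300 = 17.2 kΩ.
(Any R1, R2 with R2/(R1+R2) = 0.255 and R1‖R2 ≤ 17.2 kΩ will meet the spec.)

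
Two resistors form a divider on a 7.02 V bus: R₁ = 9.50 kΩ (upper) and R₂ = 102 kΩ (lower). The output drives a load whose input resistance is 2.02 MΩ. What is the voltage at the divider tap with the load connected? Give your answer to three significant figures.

The load sits in parallel with R₂: R₂‖R_L = (102 × 2020) / (102 + 2020) = 97.10 kΩ.
V_out = 7.02 × 97.10 / (9.50 + 97.10) = 7.02 × 97.10/106.6 = 6.39 V.
(Unloaded it would have been 6.42 V.)

V_out ≈ 6.39 V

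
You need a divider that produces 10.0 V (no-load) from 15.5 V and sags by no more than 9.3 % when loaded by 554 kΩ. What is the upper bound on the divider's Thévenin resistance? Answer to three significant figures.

R_th ≤ 56.8 kΩ

Loading drop = R_th/(R_th + R_L) ≤ 0.0930, so R_th ≤ R_L · ε/(1−ε) = 554 kΩ × 0.0930/0.9070 = 56.8 kΩ.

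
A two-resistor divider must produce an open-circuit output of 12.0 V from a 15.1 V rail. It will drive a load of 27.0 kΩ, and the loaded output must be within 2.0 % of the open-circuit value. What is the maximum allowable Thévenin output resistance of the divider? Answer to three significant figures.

R_th ≤ 551 Ω

Loading drop = R_th/(R_th + R_L) ≤ 0.0200, so R_th ≤ R_L · ε/(1−ε) = 27.0 kΩ × 0.0200/0.9800 = 551 Ω.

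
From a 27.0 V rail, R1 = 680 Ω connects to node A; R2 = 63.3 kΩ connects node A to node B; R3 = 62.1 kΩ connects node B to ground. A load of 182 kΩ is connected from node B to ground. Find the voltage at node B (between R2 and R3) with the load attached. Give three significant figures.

V ≈ 11.3 V

At node B, R3 is in parallel with the load: R3‖R_L = 46300 Ω.
Below node A the resistance is R2 + (R3‖R_L) = 109600 Ω, so V_A = 27.0 × 109600/110300 = 26.83 V.
Then V_B = V_A × (R3‖R_L)/(R2 + R3‖R_L) = 26.83 × 46300/109600 = 11.3 V.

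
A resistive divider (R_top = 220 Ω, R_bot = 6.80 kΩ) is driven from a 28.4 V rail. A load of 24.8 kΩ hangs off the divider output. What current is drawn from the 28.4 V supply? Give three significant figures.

R_bot‖R_L = 5337 Ω, so the source sees R_top + R_bot‖R_L = 5557 Ω.
I = 28.4 V / 5557 Ω = 5.11 mA.

I ≈ 5.11 mA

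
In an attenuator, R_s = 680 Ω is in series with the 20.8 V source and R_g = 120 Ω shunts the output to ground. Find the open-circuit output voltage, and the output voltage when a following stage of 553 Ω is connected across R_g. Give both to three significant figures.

Unloaded: 3.12 V; loaded: 2.63 V

Open-circuit: V = 20.8 × 120/(680 + 120) = 3.12 V.
With the load, R_g becomes R_g‖R_L = 98.60 Ω, so V = 20.8 × 98.60/778.6 = 2.63 V.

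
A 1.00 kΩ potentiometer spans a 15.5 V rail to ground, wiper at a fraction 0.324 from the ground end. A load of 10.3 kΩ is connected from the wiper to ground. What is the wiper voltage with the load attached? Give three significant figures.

V ≈ 4.92 V

The wiper splits the pot into (1−α)R = 676.0 Ω above and αR = 324.0 Ω below.
Lower section ‖ load = 314.1 Ω.
V_wiper = 15.5 × 314.1/(676.0 + 314.1) = 4.92 V.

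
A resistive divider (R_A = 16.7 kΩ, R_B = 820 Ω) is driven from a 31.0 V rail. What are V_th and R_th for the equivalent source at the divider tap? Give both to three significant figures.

V_th = 1.45 V, R_th = 782 Ω

V_th is the open-circuit tap voltage: 31.0 × 820/(16700 + 820) = 1.45 V.
With the supply zeroed, R_A and R_B appear in parallel from the tap: R_th = R_A‖R_B = (16700 × 820)/17520 = 782 Ω.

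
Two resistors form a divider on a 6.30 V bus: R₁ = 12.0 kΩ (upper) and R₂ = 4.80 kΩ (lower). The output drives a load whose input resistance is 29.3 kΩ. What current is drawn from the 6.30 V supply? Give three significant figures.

R₂‖R_L = 4.124 kΩ, so the source sees R₁ + R₂‖R_L = 16.12 kΩ.
I = 6.30 V / 16.12 kΩ = 0.391 mA.

I ≈ 0.391 mA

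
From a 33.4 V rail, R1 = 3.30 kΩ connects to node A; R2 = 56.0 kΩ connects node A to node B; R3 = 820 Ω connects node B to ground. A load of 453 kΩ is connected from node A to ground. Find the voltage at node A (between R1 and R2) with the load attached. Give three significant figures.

Below node A the series string R2+R3 = 56820 Ω sits in parallel with the 453000 Ω load: 50490 Ω.
V_A = 33.4 × 50490/(3300 + 50490) = 31.4 V.

V ≈ 31.4 V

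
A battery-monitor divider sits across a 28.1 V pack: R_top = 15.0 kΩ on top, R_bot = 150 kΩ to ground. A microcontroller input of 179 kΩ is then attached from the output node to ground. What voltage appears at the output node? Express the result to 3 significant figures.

The load sits in parallel with R_bot: R_bot‖R_L = (150 × 179) / (150 + 179) = 81.61 kΩ.
V_out = 28.1 × 81.61 / (15.0 + 81.61) = 28.1 × 81.61/96.61 = 23.7 V.

V_out ≈ 23.7 V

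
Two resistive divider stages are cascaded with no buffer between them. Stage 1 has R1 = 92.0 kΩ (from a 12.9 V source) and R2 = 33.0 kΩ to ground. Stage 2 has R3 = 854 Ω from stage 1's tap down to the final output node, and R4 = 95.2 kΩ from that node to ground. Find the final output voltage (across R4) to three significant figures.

Stage 2 presents R3+R4 = 96050 Ω as a load on stage 1's tap.
Stage 1's lower leg becomes R2‖(R3+R4) = 24560 Ω, so V_mid = 12.9 × 24560/116600 = 2.718 V.
Stage 2 is itself unloaded: V_out = V_mid × R4/(R3+R4) = 2.718 × 95200/96050 = 2.69 V.

V_out ≈ 2.69 V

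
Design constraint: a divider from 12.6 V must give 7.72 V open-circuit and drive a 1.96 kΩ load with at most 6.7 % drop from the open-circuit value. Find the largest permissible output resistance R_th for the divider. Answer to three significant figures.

R_th ≤ 141 Ω

Loading drop = R_th/(R_th + R_L) ≤ 0.0670, so R_th ≤ R_L · ε/(1−ε) = 1.96 kΩ × 0.0670/0.9330 = 141 Ω.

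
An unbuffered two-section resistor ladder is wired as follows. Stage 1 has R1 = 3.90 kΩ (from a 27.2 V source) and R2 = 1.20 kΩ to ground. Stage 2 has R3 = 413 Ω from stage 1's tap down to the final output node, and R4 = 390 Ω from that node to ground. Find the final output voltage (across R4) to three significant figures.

V_out ≈ 1.45 V

Stage 2 presents R3+R4 = 803.0 Ω as a load on stage 1's tap.
Stage 1's lower leg becomes R2‖(R3+R4) = 481.1 Ω, so V_mid = 27.2 × 481.1/4381 = 2.987 V.
Stage 2 is itself unloaded: V_out = V_mid × R4/(R3+R4) = 2.987 × 390/803.0 = 1.45 V.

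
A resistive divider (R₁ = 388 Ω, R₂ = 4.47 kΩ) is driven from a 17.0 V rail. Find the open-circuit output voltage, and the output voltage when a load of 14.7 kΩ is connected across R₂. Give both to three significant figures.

Unloaded: 15.6 V; loaded: 15.3 V

Open-circuit: V = 17.0 × 4470/(388 + 4470) = 15.6 V.
With the load, R₂ becomes R₂‖R_L = 3428 Ω, so V = 17.0 × 3428/3816 = 15.3 V.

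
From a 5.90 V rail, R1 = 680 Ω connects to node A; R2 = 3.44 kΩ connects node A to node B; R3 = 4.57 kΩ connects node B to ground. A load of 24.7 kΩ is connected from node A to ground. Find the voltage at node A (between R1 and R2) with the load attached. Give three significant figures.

Below node A the series string R2+R3 = 8010 Ω sits in parallel with the 24700 Ω load: 6049 Ω.
V_A = 5.90 × 6049/(680 + 6049) = 5.30 V.

V ≈ 5.30 V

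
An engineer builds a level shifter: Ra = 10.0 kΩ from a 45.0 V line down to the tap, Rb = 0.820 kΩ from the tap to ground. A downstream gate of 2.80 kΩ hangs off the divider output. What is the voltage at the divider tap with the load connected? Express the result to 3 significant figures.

V_out ≈ 2.68 V

The load sits in parallel with Rb: Rb‖R_L = (820 × 2800) / (820 + 2800) = 634.3 Ω.
V_out = 45.0 × 634.3 / (10000 + 634.3) = 45.0 × 634.3/10630 = 2.68 V.
(Unloaded it would have been 3.41 V.)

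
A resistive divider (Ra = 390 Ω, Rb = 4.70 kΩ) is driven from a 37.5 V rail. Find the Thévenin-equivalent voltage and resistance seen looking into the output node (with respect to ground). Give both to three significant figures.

V_th = 34.6 V, R_th = 360 Ω

V_th is the open-circuit tap voltage: 37.5 × 4700/(390 + 4700) = 34.6 V.
With the supply zeroed, Ra and Rb appear in parallel from the tap: R_th = Ra‖Rb = (390 × 4700)/5090 = 360 Ω.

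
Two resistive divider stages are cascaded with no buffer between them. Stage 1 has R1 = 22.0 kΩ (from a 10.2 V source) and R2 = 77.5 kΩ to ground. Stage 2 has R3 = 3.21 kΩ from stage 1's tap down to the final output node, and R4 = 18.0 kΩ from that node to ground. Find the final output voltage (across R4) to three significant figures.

V_out ≈ 3.73 V

Stage 2 presents R3+R4 = 21.21 kΩ as a load on stage 1's tap.
Stage 1's lower leg becomes R2‖(R3+R4) = 16.65 kΩ, so V_mid = 10.2 × 16.65/38.65 = 4.394 V.
Stage 2 is itself unloaded: V_out = V_mid × R4/(R3+R4) = 4.394 × 18.0/21.21 = 3.73 V.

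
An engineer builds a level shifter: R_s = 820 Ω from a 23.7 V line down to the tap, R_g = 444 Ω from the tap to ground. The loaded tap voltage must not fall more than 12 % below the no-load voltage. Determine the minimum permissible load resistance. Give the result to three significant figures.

R_L(min) ≈ 2.11 kΩ

Output resistance R_th = R_s‖R_g = (820 × 444)/1264 = 288.0 Ω.
The fractional drop is R_th/(R_th + R_L); requiring this ≤ 0.120 gives R_L ≥ R_th(1/0.120 − 1) = 288.0 × 7.333 = 2.11 kΩ.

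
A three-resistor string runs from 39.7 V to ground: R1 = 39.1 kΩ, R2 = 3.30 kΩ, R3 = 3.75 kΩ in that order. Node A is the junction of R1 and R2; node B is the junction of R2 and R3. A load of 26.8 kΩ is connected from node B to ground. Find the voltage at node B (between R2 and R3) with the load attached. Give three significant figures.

V ≈ 2.86 V

At node B, R3 is in parallel with the load: R3‖R_L = 3.290 kΩ.
Below node A the resistance is R2 + (R3‖R_L) = 6.590 kΩ, so V_A = 39.7 × 6.590/45.69 = 5.726 V.
Then V_B = V_A × (R3‖R_L)/(R2 + R3‖R_L) = 5.726 × 3.290/6.590 = 2.86 V.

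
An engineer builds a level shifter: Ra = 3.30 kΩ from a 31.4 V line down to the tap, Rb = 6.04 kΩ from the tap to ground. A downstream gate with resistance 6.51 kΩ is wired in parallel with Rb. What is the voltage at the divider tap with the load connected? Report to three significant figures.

V_out ≈ 15.3 V

The load sits in parallel with Rb: Rb‖R_L = (6.04 × 6.51) / (6.04 + 6.51) = 3.133 kΩ.
V_out = 31.4 × 3.133 / (3.30 + 3.133) = 31.4 × 3.133/6.433 = 15.3 V.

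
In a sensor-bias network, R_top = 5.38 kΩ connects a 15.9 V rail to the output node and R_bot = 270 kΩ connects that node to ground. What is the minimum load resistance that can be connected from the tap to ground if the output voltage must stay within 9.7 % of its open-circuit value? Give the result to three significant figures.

R_L(min) ≈ 49.1 kΩ

Output resistance R_th = R_top‖R_bot = (5.38 × 270)/275.4 = 5.275 kΩ.
The fractional drop is R_th/(R_th + R_L); requiring this ≤ 0.0970 gives R_L ≥ R_th(1/0.0970 − 1) = 5.275 × 9.309 = 49.1 kΩ.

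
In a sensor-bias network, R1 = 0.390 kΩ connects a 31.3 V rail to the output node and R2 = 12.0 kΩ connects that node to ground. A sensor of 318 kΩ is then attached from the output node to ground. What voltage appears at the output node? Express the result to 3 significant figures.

V_out ≈ 30.3 V

The load sits in parallel with R2: R2‖R_L = (12000 × 318000) / (12000 + 318000) = 11560 Ω.
V_out = 31.3 × 11560 / (390 + 11560) = 31.3 × 11560/11950 = 30.3 V.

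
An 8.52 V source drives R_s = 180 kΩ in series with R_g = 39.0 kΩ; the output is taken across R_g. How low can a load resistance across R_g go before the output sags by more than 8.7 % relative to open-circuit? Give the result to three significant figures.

Output resistance R_th = R_s‖R_g = (180 × 39.0)/219.0 = 32.05 kΩ.
The fractional drop is R_th/(R_th + R_L); requiring this ≤ 0.0870 gives R_L ≥ R_th(1/0.0870 − 1) = 32.05 × 10.49 = 336 kΩ.

R_L(min) ≈ 336 kΩ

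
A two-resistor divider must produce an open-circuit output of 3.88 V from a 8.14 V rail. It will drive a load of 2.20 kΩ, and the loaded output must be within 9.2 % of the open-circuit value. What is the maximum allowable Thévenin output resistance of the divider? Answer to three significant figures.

R_th ≤ 223 Ω

Loading drop = R_th/(R_th + R_L) ≤ 0.0920, so R_th ≤ R_L · ε/(1−ε) = 2.20 kΩ × 0.0920/0.9080 = 223 Ω.
(Any R1, R2 with R2/(R1+R2) = 0.477 and R1‖R2 ≤ 223 Ω will meet the spec.)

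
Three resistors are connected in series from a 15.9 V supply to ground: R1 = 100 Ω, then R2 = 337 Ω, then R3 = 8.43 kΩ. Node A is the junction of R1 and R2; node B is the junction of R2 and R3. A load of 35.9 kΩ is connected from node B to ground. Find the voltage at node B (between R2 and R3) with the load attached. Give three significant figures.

At node B, R3 is in parallel with the load: R3‖R_L = 6827 Ω.
Below node A the resistance is R2 + (R3‖R_L) = 7164 Ω, so V_A = 15.9 × 7164/7264 = 15.68 V.
Then V_B = V_A × (R3‖R_L)/(R2 + R3‖R_L) = 15.68 × 6827/7164 = 14.9 V.

V ≈ 14.9 V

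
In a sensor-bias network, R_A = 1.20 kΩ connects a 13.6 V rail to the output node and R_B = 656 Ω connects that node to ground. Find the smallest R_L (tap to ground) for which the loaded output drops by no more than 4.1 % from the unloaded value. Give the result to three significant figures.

Output resistance R_th = R_A‖R_B = (1200 × 656)/1856 = 424.1 Ω.
The fractional drop is R_th/(R_th + R_L); requiring this ≤ 0.0410 gives R_L ≥ R_th(1/0.0410 − 1) = 424.1 × 23.39 = 9.92 kΩ.

R_L(min) ≈ 9.92 kΩ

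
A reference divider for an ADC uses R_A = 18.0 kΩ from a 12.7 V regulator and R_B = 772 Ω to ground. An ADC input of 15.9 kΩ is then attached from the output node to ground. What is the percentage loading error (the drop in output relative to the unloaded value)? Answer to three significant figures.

The divider's output (Thévenin) resistance is R_A‖R_B = 740.3 Ω.
Fractional drop under load = R_th/(R_th + R_L) = 740.3 / (740.3 + 15900) = 0.04449.
So the output falls by 4.45 %.

4.45 %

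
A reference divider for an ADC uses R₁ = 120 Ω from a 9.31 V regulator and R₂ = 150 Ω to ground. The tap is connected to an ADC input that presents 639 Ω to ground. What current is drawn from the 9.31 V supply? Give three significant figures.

I ≈ 38.6 mA

R₂‖R_L = 121.5 Ω, so the source sees R₁ + R₂‖R_L = 241.5 Ω.
I = 9.31 V / 241.5 Ω = 38.6 mA.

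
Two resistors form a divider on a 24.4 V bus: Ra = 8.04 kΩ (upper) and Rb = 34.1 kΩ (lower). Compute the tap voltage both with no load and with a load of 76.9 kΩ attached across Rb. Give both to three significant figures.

Open-circuit: V = 24.4 × 34.1/(8.04 + 34.1) = 19.7 V.
With the load, Rb becomes Rb‖R_L = 23.62 kΩ, so V = 24.4 × 23.62/31.66 = 18.2 V.

Unloaded: 19.7 V; loaded: 18.2 V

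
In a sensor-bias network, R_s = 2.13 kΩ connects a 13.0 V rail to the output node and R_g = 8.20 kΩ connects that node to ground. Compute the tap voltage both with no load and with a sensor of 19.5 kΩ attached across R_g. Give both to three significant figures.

Unloaded: 10.3 V; loaded: 9.50 V

Open-circuit: V = 13.0 × 8.20/(2.13 + 8.20) = 10.3 V.
With the load, R_g becomes R_g‖R_L = 5.773 kΩ, so V = 13.0 × 5.773/7.903 = 9.50 V.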